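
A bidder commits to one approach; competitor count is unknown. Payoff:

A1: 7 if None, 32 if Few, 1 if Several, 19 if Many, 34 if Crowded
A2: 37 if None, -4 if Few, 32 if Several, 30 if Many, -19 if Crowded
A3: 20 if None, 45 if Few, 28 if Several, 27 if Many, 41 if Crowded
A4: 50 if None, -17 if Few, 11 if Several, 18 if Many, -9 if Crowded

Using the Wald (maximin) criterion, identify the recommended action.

Row minima: A1=1, A2=-19, A3=20, A4=-17
Best worst-case = 20 → A3.

A3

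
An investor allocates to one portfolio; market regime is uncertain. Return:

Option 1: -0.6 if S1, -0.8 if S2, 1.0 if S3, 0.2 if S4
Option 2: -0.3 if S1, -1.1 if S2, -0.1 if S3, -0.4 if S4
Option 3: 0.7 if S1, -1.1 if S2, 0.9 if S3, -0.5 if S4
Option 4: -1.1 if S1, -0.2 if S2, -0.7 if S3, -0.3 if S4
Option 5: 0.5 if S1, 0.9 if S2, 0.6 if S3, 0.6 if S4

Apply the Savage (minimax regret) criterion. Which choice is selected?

Column bests: S1=0.7, S2=0.9, S3=1.0, S4=0.6.
Option 1 regrets: 1.3, 1.7, 0.0, 0.4 → max 1.7
Option 2 regrets: 1.0, 2.0, 1.1, 1.0 → max 2.0
Option 3 regrets: 0.0, 2.0, 0.1, 1.1 → max 2.0
Option 4 regrets: 1.8, 1.1, 1.7, 0.9 → max 1.8
Option 5 regrets: 0.2, 0.0, 0.4, 0.0 → max 0.4
Smallest max regret = 0.4 → Option 5.

Option 5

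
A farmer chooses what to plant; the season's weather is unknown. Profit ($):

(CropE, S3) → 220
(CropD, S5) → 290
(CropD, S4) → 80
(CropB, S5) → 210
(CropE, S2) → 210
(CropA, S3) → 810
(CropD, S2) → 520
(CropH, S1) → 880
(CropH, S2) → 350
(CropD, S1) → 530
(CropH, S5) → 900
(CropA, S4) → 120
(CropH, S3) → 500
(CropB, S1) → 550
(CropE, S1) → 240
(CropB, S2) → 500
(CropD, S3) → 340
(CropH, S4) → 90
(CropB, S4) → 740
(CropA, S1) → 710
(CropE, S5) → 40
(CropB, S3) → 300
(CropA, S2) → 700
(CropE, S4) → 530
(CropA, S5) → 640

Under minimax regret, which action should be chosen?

CropA

Column bests: S1=880, S2=700, S3=810, S4=740, S5=900.
CropA regrets: 170, 0, 0, 620, 260 → max 620
CropD regrets: 350, 180, 470, 660, 610 → max 660
CropB regrets: 330, 200, 510, 0, 690 → max 690
CropE regrets: 640, 490, 590, 210, 860 → max 860
CropH regrets: 0, 350, 310, 650, 0 → max 650
Smallest max regret = 620 → CropA.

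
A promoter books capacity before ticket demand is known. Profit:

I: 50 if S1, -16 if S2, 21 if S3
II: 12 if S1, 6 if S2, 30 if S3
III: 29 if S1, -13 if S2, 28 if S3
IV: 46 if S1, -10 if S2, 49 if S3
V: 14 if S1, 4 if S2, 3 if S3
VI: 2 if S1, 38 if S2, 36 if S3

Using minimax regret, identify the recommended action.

II

Column bests: S1=50, S2=38, S3=49.
I regrets: 0, 54, 28 → max 54
II regrets: 38, 32, 19 → max 38
III regrets: 21, 51, 21 → max 51
IV regrets: 4, 48, 0 → max 48
V regrets: 36, 34, 46 → max 46
VI regrets: 48, 0, 13 → max 48
Smallest max regret = 38 → II.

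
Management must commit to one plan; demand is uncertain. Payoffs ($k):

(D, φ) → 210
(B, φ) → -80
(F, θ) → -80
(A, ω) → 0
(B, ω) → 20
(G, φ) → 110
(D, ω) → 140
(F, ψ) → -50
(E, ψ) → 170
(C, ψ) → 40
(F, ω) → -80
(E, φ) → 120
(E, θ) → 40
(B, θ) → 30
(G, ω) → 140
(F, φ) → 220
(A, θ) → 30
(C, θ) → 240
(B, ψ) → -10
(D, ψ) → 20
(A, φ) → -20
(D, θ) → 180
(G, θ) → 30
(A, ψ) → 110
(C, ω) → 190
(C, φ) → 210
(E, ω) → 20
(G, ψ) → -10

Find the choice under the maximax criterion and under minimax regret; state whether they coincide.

Row maxima: A=110, B=30, C=240, D=210, E=170, F=220, G=140
Best best-case = 240 → C.
Column bests: θ=240, φ=220, ψ=170, ω=190.
A regrets: 210, 240, 60, 190 → max 240
B regrets: 210, 300, 180, 170 → max 300
C regrets: 0, 10, 130, 0 → max 130
D regrets: 60, 10, 150, 50 → max 150
E regrets: 200, 100, 0, 170 → max 200
F regrets: 320, 0, 220, 270 → max 320
G regrets: 210, 110, 180, 50 → max 210
Smallest max regret = 130 → C.

maximax → C; minimax regret → C (agree)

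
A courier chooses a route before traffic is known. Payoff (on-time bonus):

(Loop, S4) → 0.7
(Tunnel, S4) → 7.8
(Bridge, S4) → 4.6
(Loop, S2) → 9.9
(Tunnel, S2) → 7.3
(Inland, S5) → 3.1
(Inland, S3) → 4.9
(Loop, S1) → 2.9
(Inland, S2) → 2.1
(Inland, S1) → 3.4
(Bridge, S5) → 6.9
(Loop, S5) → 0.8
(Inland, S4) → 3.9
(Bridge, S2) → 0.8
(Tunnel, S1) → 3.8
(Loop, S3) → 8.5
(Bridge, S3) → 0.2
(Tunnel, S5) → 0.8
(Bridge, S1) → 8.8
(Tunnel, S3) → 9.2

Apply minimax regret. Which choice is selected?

Column bests: S1=8.8, S2=9.9, S3=9.2, S4=7.8, S5=6.9.
Inland regrets: 5.4, 7.8, 4.3, 3.9, 3.8 → max 7.8
Tunnel regrets: 5.0, 2.6, 0.0, 0.0, 6.1 → max 6.1
Bridge regrets: 0.0, 9.1, 9.0, 3.2, 0.0 → max 9.1
Loop regrets: 5.9, 0.0, 0.7, 7.1, 6.1 → max 7.1
Smallest max regret = 6.1 → Tunnel.

Tunnel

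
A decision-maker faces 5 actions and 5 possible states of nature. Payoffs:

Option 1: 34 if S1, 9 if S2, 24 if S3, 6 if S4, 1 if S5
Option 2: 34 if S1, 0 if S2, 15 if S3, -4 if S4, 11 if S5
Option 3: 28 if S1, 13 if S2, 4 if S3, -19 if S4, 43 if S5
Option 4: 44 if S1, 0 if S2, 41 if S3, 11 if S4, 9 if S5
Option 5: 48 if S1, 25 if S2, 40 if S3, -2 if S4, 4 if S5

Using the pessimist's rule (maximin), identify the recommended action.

Option 1

Row minima: Option 1=1, Option 2=-4, Option 3=-19, Option 4=0, Option 5=-2
Best worst-case = 1 → Option 1.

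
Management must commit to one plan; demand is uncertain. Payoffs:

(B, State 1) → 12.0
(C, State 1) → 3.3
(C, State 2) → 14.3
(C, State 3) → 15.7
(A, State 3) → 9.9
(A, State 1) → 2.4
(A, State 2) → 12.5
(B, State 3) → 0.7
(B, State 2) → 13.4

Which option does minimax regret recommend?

Column bests: State 1=12.0, State 2=14.3, State 3=15.7.
A regrets: 9.6, 1.8, 5.8 → max 9.6
B regrets: 0.0, 0.9, 15.0 → max 15.0
C regrets: 8.7, 0.0, 0.0 → max 8.7
Smallest max regret = 8.7 → C.

C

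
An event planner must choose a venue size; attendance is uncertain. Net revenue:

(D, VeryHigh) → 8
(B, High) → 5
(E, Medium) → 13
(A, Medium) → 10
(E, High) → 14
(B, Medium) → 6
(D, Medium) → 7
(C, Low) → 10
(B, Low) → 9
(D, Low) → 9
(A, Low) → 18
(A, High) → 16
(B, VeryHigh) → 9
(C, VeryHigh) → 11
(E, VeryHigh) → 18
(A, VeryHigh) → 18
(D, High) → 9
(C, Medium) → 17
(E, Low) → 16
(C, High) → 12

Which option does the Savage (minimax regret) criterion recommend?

Column bests: Low=18, Medium=17, High=16, VeryHigh=18.
A regrets: 0, 7, 0, 0 → max 7
B regrets: 9, 11, 11, 9 → max 11
C regrets: 8, 0, 4, 7 → max 8
D regrets: 9, 10, 7, 10 → max 10
E regrets: 2, 4, 2, 0 → max 4
Smallest max regret = 4 → E.

E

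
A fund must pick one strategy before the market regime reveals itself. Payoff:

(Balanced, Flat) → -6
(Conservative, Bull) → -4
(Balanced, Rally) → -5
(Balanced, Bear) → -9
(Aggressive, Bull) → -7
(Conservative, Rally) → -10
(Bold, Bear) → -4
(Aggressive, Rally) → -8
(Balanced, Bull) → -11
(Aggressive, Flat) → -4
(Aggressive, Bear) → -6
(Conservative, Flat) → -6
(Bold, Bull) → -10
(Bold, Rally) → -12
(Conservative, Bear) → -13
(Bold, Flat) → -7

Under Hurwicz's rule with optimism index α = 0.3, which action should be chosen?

Conservative: 0.3·(-4) + 0.7·(-13) = -10.3
Balanced: 0.3·(-5) + 0.7·(-11) = -9.2
Aggressive: 0.3·(-4) + 0.7·(-8) = -6.8
Bold: 0.3·(-4) + 0.7·(-12) = -9.6
Highest Hurwicz score = -6.8 → Aggressive.

Aggressive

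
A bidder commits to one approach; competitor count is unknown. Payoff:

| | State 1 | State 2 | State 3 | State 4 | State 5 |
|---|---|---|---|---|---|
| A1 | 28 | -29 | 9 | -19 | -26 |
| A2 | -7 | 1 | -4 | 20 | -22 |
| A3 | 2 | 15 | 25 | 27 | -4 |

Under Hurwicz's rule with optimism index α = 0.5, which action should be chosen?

A3

A1: 0.5·28 + 0.5·(-29) = -0.5
A2: 0.5·20 + 0.5·(-22) = -1
A3: 0.5·27 + 0.5·(-4) = 11.5
Highest Hurwicz score = 11.5 → A3.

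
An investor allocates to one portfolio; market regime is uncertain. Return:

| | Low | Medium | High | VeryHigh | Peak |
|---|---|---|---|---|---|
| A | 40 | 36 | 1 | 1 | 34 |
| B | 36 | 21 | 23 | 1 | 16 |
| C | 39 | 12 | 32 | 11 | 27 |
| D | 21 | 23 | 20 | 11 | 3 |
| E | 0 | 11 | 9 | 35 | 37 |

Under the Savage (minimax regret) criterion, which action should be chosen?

C

Column bests: Low=40, Medium=36, High=32, VeryHigh=35, Peak=37.
A regrets: 0, 0, 31, 34, 3 → max 34
B regrets: 4, 15, 9, 34, 21 → max 34
C regrets: 1, 24, 0, 24, 10 → max 24
D regrets: 19, 13, 12, 24, 34 → max 34
E regrets: 40, 25, 23, 0, 0 → max 40
Smallest max regret = 24 → C.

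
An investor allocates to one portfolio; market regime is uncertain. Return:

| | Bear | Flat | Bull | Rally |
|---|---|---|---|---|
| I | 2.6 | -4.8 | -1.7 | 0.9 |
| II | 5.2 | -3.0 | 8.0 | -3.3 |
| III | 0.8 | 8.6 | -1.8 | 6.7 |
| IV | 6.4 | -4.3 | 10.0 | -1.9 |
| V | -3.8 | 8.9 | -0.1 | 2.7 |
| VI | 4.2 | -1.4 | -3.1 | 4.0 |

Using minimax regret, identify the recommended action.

V

Column bests: Bear=6.4, Flat=8.9, Bull=10.0, Rally=6.7.
I regrets: 3.8, 13.7, 11.7, 5.8 → max 13.7
II regrets: 1.2, 11.9, 2.0, 10.0 → max 11.9
III regrets: 5.6, 0.3, 11.8, 0.0 → max 11.8
IV regrets: 0.0, 13.2, 0.0, 8.6 → max 13.2
V regrets: 10.2, 0.0, 10.1, 4.0 → max 10.2
VI regrets: 2.2, 10.3, 13.1, 2.7 → max 13.1
Smallest max regret = 10.2 → V.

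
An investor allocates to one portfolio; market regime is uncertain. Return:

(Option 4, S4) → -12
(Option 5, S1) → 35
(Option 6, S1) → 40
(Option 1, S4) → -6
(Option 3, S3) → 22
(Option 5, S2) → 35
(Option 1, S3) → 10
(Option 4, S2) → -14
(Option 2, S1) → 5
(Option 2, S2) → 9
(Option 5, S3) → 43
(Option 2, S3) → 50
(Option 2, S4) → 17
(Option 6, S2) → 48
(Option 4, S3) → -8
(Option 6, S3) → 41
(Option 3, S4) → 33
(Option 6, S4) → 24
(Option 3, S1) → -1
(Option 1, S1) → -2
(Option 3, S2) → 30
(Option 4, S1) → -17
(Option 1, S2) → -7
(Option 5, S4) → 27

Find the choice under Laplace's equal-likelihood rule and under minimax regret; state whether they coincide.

laplace → Option 6; minimax regret → Option 6 (agree)

Row averages: Option 1=-1.25, Option 2=20.25, Option 3=21, Option 4=-12.75, Option 5=35, Option 6=38.25
Highest average = 38.25 → Option 6.
Column bests: S1=40, S2=48, S3=50, S4=33.
Option 1 regrets: 42, 55, 40, 39 → max 55
Option 2 regrets: 35, 39, 0, 16 → max 39
Option 3 regrets: 41, 18, 28, 0 → max 41
Option 4 regrets: 57, 62, 58, 45 → max 62
Option 5 regrets: 5, 13, 7, 6 → max 13
Option 6 regrets: 0, 0, 9, 9 → max 9
Smallest max regret = 9 → Option 6.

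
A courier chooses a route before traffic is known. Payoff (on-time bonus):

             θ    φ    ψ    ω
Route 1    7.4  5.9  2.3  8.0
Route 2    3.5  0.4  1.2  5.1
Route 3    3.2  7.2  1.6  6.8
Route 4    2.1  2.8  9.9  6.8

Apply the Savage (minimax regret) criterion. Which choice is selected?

Route 4

Column bests: θ=7.4, φ=7.2, ψ=9.9, ω=8.0.
Route 1 regrets: 0.0, 1.3, 7.6, 0.0 → max 7.6
Route 2 regrets: 3.9, 6.8, 8.7, 2.9 → max 8.7
Route 3 regrets: 4.2, 0.0, 8.3, 1.2 → max 8.3
Route 4 regrets: 5.3, 4.4, 0.0, 1.2 → max 5.3
Smallest max regret = 5.3 → Route 4.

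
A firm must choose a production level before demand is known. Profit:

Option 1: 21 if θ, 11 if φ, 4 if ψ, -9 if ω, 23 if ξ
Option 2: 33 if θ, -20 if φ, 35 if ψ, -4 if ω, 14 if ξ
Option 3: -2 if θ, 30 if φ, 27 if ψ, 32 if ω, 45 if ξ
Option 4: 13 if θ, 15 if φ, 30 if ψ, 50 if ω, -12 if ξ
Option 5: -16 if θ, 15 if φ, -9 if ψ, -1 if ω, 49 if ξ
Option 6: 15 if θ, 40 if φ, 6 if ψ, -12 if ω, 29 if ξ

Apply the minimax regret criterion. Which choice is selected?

Option 3

Column bests: θ=33, φ=40, ψ=35, ω=50, ξ=49.
Option 1 regrets: 12, 29, 31, 59, 26 → max 59
Option 2 regrets: 0, 60, 0, 54, 35 → max 60
Option 3 regrets: 35, 10, 8, 18, 4 → max 35
Option 4 regrets: 20, 25, 5, 0, 61 → max 61
Option 5 regrets: 49, 25, 44, 51, 0 → max 51
Option 6 regrets: 18, 0, 29, 62, 20 → max 62
Smallest max regret = 35 → Option 3.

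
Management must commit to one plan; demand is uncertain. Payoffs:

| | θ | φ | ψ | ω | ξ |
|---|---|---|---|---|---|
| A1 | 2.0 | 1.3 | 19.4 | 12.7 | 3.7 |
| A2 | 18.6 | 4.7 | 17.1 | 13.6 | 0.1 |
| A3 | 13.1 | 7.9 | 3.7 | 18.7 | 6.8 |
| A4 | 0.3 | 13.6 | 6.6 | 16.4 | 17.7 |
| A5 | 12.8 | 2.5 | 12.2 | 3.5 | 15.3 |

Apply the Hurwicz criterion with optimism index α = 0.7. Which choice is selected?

A3

A1: 0.7·19.4 + 0.3·1.3 = 13.97
A2: 0.7·18.6 + 0.3·0.1 = 13.05
A3: 0.7·18.7 + 0.3·3.7 = 14.2
A4: 0.7·17.7 + 0.3·0.3 = 12.48
A5: 0.7·15.3 + 0.3·2.5 = 11.46
Highest Hurwicz score = 14.2 → A3.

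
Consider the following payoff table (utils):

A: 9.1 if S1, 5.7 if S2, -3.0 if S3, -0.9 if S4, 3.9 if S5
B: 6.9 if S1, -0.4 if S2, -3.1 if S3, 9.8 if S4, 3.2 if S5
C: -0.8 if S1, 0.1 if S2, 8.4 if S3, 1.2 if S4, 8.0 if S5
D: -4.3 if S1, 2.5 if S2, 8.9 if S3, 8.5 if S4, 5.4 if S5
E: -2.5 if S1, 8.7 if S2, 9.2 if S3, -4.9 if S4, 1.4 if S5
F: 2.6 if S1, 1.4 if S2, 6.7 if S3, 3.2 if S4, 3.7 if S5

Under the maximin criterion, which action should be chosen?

F

Row minima: A=-3.0, B=-3.1, C=-0.8, D=-4.3, E=-4.9, F=1.4
Best worst-case = 1.4 → F.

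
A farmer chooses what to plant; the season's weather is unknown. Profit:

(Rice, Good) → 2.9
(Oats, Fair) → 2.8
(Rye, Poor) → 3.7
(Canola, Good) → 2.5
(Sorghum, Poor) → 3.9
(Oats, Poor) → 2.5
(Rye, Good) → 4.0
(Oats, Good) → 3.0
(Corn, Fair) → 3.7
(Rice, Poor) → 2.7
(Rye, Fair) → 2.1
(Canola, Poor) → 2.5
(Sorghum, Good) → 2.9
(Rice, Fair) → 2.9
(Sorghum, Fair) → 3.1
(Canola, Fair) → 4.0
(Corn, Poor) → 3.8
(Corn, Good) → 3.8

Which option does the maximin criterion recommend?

Corn

Row minima: Rice=2.7, Sorghum=2.9, Oats=2.5, Rye=2.1, Corn=3.7, Canola=2.5
Best worst-case = 3.7 → Corn.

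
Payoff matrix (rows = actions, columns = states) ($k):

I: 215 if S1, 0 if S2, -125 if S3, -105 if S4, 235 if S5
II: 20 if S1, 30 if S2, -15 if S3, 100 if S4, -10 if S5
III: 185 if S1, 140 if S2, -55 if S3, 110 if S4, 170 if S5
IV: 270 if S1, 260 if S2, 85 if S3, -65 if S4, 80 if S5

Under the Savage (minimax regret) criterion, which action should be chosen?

III

Column bests: S1=270, S2=260, S3=85, S4=110, S5=235.
I regrets: 55, 260, 210, 215, 0 → max 260
II regrets: 250, 230, 100, 10, 245 → max 250
III regrets: 85, 120, 140, 0, 65 → max 140
IV regrets: 0, 0, 0, 175, 155 → max 175
Smallest max regret = 140 → III.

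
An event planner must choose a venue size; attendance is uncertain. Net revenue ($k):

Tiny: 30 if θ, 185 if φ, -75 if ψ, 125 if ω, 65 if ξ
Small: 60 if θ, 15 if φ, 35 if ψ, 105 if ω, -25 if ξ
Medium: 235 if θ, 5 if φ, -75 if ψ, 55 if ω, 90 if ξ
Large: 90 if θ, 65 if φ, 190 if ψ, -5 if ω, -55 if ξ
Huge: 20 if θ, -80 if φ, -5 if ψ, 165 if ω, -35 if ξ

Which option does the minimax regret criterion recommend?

Column bests: θ=235, φ=185, ψ=190, ω=165, ξ=90.
Tiny regrets: 205, 0, 265, 40, 25 → max 265
Small regrets: 175, 170, 155, 60, 115 → max 175
Medium regrets: 0, 180, 265, 110, 0 → max 265
Large regrets: 145, 120, 0, 170, 145 → max 170
Huge regrets: 215, 265, 195, 0, 125 → max 265
Smallest max regret = 170 → Large.

Large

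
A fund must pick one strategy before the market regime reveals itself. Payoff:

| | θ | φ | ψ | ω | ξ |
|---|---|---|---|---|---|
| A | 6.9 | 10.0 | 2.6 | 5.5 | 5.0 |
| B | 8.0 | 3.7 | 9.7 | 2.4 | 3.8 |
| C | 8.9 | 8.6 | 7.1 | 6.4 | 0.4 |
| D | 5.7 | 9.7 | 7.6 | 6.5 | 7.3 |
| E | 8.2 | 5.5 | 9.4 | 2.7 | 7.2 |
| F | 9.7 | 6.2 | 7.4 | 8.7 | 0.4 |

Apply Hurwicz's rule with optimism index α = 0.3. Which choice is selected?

A: 0.3·10.0 + 0.7·2.6 = 4.82
B: 0.3·9.7 + 0.7·2.4 = 4.59
C: 0.3·8.9 + 0.7·0.4 = 2.95
D: 0.3·9.7 + 0.7·5.7 = 6.9
E: 0.3·9.4 + 0.7·2.7 = 4.71
F: 0.3·9.7 + 0.7·0.4 = 3.19
Highest Hurwicz score = 6.9 → D.

D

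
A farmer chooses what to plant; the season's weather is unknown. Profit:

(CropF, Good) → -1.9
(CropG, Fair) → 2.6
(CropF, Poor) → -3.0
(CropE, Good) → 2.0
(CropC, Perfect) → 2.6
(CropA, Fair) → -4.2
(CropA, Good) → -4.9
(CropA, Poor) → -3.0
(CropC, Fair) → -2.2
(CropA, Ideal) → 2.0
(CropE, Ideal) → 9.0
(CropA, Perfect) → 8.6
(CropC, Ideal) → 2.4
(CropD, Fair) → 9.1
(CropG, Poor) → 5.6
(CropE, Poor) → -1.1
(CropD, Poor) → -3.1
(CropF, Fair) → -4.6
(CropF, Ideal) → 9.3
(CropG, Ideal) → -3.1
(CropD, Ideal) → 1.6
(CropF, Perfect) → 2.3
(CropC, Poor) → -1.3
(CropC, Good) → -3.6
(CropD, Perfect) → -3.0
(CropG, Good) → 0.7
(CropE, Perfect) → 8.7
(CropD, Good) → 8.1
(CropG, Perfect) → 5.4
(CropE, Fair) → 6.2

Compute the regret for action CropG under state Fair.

6.5

Best payoff under Fair is 9.1.
Regret = 9.1 − 2.6 = 6.5.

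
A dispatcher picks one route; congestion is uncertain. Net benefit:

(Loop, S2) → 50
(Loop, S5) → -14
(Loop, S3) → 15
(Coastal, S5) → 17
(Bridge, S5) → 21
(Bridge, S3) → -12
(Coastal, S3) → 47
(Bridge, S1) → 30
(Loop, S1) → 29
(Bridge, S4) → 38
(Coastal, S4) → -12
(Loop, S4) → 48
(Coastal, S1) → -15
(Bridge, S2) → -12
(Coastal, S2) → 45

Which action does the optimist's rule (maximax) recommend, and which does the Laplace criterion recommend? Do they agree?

Row maxima: Loop=50, Coastal=47, Bridge=38
Best best-case = 50 → Loop.
Row averages: Loop=25.6, Coastal=16.4, Bridge=13
Highest average = 25.6 → Loop.

maximax → Loop; laplace → Loop (agree)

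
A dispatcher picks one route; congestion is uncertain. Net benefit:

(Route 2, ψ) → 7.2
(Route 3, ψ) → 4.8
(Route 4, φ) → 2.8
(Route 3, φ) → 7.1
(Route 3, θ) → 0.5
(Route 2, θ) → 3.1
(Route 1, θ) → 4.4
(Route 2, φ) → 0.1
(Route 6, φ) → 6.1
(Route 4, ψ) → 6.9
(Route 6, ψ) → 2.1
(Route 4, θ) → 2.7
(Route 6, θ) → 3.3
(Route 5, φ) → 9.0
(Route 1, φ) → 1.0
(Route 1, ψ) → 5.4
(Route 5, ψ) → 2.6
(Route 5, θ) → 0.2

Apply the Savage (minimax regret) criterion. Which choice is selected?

Route 3

Column bests: θ=4.4, φ=9.0, ψ=7.2.
Route 1 regrets: 0.0, 8.0, 1.8 → max 8.0
Route 2 regrets: 1.3, 8.9, 0.0 → max 8.9
Route 3 regrets: 3.9, 1.9, 2.4 → max 3.9
Route 4 regrets: 1.7, 6.2, 0.3 → max 6.2
Route 5 regrets: 4.2, 0.0, 4.6 → max 4.6
Route 6 regrets: 1.1, 2.9, 5.1 → max 5.1
Smallest max regret = 3.9 → Route 3.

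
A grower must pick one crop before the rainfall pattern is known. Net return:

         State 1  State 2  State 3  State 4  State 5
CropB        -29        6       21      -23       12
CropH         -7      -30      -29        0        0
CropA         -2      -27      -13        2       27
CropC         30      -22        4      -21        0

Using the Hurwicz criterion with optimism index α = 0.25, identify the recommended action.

CropC

CropB: 0.25·21 + 0.75·(-29) = -16.5
CropH: 0.25·0 + 0.75·(-30) = -22.5
CropA: 0.25·27 + 0.75·(-27) = -13.5
CropC: 0.25·30 + 0.75·(-22) = -9
Highest Hurwicz score = -9 → CropC.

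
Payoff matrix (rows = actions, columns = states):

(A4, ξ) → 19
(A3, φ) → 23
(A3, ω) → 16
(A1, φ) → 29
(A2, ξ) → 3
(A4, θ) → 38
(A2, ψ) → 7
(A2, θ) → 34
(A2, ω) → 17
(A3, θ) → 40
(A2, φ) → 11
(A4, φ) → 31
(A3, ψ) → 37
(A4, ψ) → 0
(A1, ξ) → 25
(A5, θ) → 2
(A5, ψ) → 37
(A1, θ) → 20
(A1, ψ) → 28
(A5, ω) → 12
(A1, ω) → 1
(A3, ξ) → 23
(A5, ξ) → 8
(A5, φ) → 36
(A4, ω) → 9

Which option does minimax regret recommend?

Column bests: θ=40, φ=36, ψ=37, ω=17, ξ=25.
A1 regrets: 20, 7, 9, 16, 0 → max 20
A2 regrets: 6, 25, 30, 0, 22 → max 30
A3 regrets: 0, 13, 0, 1, 2 → max 13
A4 regrets: 2, 5, 37, 8, 6 → max 37
A5 regrets: 38, 0, 0, 5, 17 → max 38
Smallest max regret = 13 → A3.

A3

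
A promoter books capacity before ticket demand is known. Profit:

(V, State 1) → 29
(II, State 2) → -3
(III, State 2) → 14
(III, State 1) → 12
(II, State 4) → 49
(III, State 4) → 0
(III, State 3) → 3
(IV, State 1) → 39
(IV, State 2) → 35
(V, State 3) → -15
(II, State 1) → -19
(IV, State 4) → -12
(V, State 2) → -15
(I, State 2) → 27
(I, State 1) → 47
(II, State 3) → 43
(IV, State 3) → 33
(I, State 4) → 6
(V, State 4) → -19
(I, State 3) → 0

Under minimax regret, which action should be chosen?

Column bests: State 1=47, State 2=35, State 3=43, State 4=49.
I regrets: 0, 8, 43, 43 → max 43
II regrets: 66, 38, 0, 0 → max 66
III regrets: 35, 21, 40, 49 → max 49
IV regrets: 8, 0, 10, 61 → max 61
V regrets: 18, 50, 58, 68 → max 68
Smallest max regret = 43 → I.

I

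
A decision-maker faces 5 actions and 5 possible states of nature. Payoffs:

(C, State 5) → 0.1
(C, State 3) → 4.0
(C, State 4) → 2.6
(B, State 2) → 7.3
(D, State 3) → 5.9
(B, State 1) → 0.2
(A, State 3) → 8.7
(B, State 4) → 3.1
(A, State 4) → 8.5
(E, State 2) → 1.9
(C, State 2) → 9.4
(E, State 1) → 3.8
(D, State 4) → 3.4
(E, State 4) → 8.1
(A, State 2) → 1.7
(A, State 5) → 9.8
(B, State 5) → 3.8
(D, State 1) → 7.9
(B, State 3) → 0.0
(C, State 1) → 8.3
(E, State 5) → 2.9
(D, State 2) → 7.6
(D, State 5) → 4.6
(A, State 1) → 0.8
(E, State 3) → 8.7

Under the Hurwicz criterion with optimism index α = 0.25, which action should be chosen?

D

A: 0.25·9.8 + 0.75·0.8 = 3.05
B: 0.25·7.3 + 0.75·0.0 = 1.825
C: 0.25·9.4 + 0.75·0.1 = 2.425
D: 0.25·7.9 + 0.75·3.4 = 4.525
E: 0.25·8.7 + 0.75·1.9 = 3.6
Highest Hurwicz score = 4.525 → D.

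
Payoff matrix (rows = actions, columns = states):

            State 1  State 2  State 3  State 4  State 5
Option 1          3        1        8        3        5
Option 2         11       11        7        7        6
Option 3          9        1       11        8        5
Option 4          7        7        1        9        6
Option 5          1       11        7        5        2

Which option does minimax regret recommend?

Option 2

Column bests: State 1=11, State 2=11, State 3=11, State 4=9, State 5=6.
Option 1 regrets: 8, 10, 3, 6, 1 → max 10
Option 2 regrets: 0, 0, 4, 2, 0 → max 4
Option 3 regrets: 2, 10, 0, 1, 1 → max 10
Option 4 regrets: 4, 4, 10, 0, 0 → max 10
Option 5 regrets: 10, 0, 4, 4, 4 → max 10
Smallest max regret = 4 → Option 2.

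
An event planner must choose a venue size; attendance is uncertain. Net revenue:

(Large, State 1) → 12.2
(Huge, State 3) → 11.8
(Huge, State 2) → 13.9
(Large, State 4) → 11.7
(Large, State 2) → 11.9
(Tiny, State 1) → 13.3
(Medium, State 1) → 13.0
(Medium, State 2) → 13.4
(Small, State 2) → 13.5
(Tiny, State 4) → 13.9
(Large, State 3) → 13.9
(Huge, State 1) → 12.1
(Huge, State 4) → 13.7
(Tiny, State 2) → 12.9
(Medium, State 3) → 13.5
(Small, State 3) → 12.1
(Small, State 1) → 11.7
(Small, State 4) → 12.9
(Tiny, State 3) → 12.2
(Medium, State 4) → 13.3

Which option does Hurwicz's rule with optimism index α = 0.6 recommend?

Tiny: 0.6·13.9 + 0.4·12.2 = 13.22
Small: 0.6·13.5 + 0.4·11.7 = 12.78
Medium: 0.6·13.5 + 0.4·13.0 = 13.3
Large: 0.6·13.9 + 0.4·11.7 = 13.02
Huge: 0.6·13.9 + 0.4·11.8 = 13.06
Highest Hurwicz score = 13.3 → Medium.

Medium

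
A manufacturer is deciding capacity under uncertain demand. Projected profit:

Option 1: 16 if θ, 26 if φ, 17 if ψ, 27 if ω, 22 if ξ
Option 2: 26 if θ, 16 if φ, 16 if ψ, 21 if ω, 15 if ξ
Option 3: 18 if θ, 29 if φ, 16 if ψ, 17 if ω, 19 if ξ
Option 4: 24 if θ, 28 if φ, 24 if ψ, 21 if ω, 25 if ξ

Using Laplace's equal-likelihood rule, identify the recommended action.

Row averages: Option 1=21.6, Option 2=18.8, Option 3=19.8, Option 4=24.4
Highest average = 24.4 → Option 4.

Option 4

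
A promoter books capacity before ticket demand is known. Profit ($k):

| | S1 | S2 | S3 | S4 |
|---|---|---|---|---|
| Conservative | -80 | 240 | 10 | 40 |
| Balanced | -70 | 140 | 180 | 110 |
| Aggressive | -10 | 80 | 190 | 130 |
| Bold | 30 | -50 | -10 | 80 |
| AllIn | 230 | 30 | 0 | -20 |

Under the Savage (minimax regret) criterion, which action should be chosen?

Column bests: S1=230, S2=240, S3=190, S4=130.
Conservative regrets: 310, 0, 180, 90 → max 310
Balanced regrets: 300, 100, 10, 20 → max 300
Aggressive regrets: 240, 160, 0, 0 → max 240
Bold regrets: 200, 290, 200, 50 → max 290
AllIn regrets: 0, 210, 190, 150 → max 210
Smallest max regret = 210 → AllIn.

AllIn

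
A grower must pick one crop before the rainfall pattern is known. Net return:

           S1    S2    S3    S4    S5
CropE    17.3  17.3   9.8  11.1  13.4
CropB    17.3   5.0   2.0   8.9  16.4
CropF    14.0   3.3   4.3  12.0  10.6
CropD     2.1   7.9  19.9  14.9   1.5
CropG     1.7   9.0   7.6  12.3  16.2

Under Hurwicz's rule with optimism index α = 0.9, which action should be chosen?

CropE: 0.9·17.3 + 0.1·9.8 = 16.55
CropB: 0.9·17.3 + 0.1·2.0 = 15.77
CropF: 0.9·14.0 + 0.1·3.3 = 12.93
CropD: 0.9·19.9 + 0.1·1.5 = 18.06
CropG: 0.9·16.2 + 0.1·1.7 = 14.75
Highest Hurwicz score = 18.06 → CropD.

CropD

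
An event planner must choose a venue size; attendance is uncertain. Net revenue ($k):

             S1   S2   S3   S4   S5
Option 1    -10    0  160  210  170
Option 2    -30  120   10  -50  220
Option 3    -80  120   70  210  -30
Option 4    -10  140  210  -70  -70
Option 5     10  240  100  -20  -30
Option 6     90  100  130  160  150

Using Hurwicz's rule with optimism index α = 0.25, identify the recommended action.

Option 6

Option 1: 0.25·210 + 0.75·(-10) = 45
Option 2: 0.25·220 + 0.75·(-50) = 17.5
Option 3: 0.25·210 + 0.75·(-80) = -7.5
Option 4: 0.25·210 + 0.75·(-70) = 0
Option 5: 0.25·240 + 0.75·(-30) = 37.5
Option 6: 0.25·160 + 0.75·90 = 107.5
Highest Hurwicz score = 107.5 → Option 6.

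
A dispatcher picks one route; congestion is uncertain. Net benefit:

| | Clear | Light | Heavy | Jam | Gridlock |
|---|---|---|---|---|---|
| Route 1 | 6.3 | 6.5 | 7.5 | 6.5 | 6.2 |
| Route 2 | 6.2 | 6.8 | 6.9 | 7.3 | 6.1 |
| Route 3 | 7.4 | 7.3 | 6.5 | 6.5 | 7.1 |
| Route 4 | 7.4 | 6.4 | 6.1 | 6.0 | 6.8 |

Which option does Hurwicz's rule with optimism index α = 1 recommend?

Route 1

Route 1: 1·7.5 + 0·6.2 = 7.5
Route 2: 1·7.3 + 0·6.1 = 7.3
Route 3: 1·7.4 + 0·6.5 = 7.4
Route 4: 1·7.4 + 0·6.0 = 7.4
Highest Hurwicz score = 7.5 → Route 1.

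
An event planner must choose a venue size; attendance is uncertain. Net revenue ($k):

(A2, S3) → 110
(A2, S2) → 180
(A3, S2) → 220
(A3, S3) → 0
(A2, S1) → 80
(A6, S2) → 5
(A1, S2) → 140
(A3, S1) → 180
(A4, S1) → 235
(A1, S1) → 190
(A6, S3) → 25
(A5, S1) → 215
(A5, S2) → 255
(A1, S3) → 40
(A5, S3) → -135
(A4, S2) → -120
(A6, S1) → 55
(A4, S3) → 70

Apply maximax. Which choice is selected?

Row maxima: A1=190, A2=180, A3=220, A4=235, A5=255, A6=55
Best best-case = 255 → A5.

A5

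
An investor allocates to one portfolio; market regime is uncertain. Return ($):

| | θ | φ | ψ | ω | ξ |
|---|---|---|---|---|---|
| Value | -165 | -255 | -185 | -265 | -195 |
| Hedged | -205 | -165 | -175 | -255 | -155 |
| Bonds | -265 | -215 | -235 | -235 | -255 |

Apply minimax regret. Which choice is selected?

Hedged

Column bests: θ=-165, φ=-165, ψ=-175, ω=-235, ξ=-155.
Value regrets: 0, 90, 10, 30, 40 → max 90
Hedged regrets: 40, 0, 0, 20, 0 → max 40
Bonds regrets: 100, 50, 60, 0, 100 → max 100
Smallest max regret = 40 → Hedged.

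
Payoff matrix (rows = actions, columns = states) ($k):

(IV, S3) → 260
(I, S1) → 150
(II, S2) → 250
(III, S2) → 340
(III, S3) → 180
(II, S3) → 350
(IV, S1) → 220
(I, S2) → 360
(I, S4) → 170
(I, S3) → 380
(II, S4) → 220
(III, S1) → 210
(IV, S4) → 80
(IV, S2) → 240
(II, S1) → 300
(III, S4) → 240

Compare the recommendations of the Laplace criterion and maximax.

laplace → II; maximax → I (disagree)

Row averages: I=265, II=280, III=242.5, IV=200
Highest average = 280 → II.
Row maxima: I=380, II=350, III=340, IV=260
Best best-case = 380 → I.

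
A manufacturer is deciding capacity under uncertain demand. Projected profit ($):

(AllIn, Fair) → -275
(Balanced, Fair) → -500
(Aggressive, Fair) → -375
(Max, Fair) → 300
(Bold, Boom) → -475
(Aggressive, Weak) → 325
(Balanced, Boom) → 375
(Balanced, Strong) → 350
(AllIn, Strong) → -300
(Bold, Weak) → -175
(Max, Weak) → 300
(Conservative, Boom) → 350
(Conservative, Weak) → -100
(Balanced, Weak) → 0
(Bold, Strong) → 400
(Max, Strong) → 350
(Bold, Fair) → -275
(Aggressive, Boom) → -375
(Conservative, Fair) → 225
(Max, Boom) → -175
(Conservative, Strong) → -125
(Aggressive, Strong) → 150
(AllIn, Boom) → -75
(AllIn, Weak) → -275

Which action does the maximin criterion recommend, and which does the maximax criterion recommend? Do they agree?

maximin → Conservative; maximax → Bold (disagree)

Row minima: Conservative=-125, Balanced=-500, Aggressive=-375, Bold=-475, AllIn=-300, Max=-175
Best worst-case = -125 → Conservative.
Row maxima: Conservative=350, Balanced=375, Aggressive=325, Bold=400, AllIn=-75, Max=350
Best best-case = 400 → Bold.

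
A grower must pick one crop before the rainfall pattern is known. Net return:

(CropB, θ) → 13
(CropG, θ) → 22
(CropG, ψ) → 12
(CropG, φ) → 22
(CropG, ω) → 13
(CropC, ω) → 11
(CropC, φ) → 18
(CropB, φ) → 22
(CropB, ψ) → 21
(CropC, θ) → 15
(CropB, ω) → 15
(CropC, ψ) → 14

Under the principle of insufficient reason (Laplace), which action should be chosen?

CropB

Row averages: CropB=17.75, CropG=17.25, CropC=14.5
Highest average = 17.75 → CropB.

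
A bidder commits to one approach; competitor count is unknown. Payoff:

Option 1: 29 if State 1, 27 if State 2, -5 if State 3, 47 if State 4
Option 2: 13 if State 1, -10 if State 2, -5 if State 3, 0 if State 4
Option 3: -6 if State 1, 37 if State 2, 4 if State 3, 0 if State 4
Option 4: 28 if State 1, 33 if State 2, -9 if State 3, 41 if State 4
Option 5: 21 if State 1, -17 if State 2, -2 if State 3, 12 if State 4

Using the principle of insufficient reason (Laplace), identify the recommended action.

Option 1

Row averages: Option 1=24.5, Option 2=-0.5, Option 3=8.75, Option 4=23.25, Option 5=3.5
Highest average = 24.5 → Option 1.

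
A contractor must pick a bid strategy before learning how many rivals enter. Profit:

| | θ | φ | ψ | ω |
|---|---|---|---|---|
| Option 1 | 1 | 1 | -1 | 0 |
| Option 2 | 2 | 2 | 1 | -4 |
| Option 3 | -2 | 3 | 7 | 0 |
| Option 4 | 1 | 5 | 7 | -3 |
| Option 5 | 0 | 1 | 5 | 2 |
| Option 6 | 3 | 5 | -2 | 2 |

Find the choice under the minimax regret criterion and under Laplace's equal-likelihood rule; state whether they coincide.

Column bests: θ=3, φ=5, ψ=7, ω=2.
Option 1 regrets: 2, 4, 8, 2 → max 8
Option 2 regrets: 1, 3, 6, 6 → max 6
Option 3 regrets: 5, 2, 0, 2 → max 5
Option 4 regrets: 2, 0, 0, 5 → max 5
Option 5 regrets: 3, 4, 2, 0 → max 4
Option 6 regrets: 0, 0, 9, 0 → max 9
Smallest max regret = 4 → Option 5.
Row averages: Option 1=0.25, Option 2=0.25, Option 3=2, Option 4=2.5, Option 5=2, Option 6=2
Highest average = 2.5 → Option 4.

minimax regret → Option 5; laplace → Option 4 (disagree)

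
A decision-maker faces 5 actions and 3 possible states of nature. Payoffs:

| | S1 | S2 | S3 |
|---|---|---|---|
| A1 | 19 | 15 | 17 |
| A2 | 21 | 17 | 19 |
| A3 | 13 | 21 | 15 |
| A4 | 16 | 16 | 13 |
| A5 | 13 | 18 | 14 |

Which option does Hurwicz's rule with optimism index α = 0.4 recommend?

A2

A1: 0.4·19 + 0.6·15 = 16.6
A2: 0.4·21 + 0.6·17 = 18.6
A3: 0.4·21 + 0.6·13 = 16.2
A4: 0.4·16 + 0.6·13 = 14.2
A5: 0.4·18 + 0.6·13 = 15
Highest Hurwicz score = 18.6 → A2.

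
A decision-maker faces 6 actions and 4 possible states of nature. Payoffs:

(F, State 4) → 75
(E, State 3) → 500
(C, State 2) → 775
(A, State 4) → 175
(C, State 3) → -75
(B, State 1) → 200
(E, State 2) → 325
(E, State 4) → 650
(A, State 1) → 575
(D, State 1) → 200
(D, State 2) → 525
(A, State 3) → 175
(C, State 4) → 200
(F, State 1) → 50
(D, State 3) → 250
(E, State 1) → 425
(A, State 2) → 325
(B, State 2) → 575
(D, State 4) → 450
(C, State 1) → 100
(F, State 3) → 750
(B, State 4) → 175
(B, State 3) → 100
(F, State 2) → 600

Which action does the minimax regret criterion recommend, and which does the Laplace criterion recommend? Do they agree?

Column bests: State 1=575, State 2=775, State 3=750, State 4=650.
A regrets: 0, 450, 575, 475 → max 575
B regrets: 375, 200, 650, 475 → max 650
C regrets: 475, 0, 825, 450 → max 825
D regrets: 375, 250, 500, 200 → max 500
E regrets: 150, 450, 250, 0 → max 450
F regrets: 525, 175, 0, 575 → max 575
Smallest max regret = 450 → E.
Row averages: A=312.5, B=262.5, C=250, D=356.25, E=475, F=368.75
Highest average = 475 → E.

minimax regret → E; laplace → E (agree)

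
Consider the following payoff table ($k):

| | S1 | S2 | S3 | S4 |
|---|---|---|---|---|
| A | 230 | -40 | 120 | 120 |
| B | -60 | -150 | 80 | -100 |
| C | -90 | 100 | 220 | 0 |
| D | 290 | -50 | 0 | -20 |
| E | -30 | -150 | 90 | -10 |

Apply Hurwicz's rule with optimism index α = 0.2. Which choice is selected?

D

A: 0.2·230 + 0.8·(-40) = 14
B: 0.2·80 + 0.8·(-150) = -104
C: 0.2·220 + 0.8·(-90) = -28
D: 0.2·290 + 0.8·(-50) = 18
E: 0.2·90 + 0.8·(-150) = -102
Highest Hurwicz score = 18 → D.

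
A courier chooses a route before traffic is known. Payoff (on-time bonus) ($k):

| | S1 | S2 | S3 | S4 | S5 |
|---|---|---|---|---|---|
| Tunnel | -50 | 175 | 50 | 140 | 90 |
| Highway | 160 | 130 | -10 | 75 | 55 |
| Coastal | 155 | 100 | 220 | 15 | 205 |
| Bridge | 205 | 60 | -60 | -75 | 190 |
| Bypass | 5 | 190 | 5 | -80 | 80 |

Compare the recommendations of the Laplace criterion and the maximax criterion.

laplace → Coastal; maximax → Coastal (agree)

Row averages: Tunnel=81, Highway=82, Coastal=139, Bridge=64, Bypass=40
Highest average = 139 → Coastal.
Row maxima: Tunnel=175, Highway=160, Coastal=220, Bridge=205, Bypass=190
Best best-case = 220 → Coastal.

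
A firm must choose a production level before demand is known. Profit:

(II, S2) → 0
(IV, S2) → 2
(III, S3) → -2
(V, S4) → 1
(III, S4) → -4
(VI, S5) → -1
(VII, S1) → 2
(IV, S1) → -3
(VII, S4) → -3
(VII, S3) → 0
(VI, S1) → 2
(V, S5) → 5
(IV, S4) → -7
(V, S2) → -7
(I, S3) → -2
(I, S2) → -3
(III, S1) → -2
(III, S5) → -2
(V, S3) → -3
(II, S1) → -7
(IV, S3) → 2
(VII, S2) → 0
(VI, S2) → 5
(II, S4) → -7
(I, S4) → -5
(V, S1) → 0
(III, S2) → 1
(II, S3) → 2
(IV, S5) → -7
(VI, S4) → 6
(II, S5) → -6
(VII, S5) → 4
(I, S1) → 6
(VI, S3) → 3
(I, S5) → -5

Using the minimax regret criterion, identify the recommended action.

Column bests: S1=6, S2=5, S3=3, S4=6, S5=5.
I regrets: 0, 8, 5, 11, 10 → max 11
II regrets: 13, 5, 1, 13, 11 → max 13
III regrets: 8, 4, 5, 10, 7 → max 10
IV regrets: 9, 3, 1, 13, 12 → max 13
V regrets: 6, 12, 6, 5, 0 → max 12
VI regrets: 4, 0, 0, 0, 6 → max 6
VII regrets: 4, 5, 3, 9, 1 → max 9
Smallest max regret = 6 → VI.

VI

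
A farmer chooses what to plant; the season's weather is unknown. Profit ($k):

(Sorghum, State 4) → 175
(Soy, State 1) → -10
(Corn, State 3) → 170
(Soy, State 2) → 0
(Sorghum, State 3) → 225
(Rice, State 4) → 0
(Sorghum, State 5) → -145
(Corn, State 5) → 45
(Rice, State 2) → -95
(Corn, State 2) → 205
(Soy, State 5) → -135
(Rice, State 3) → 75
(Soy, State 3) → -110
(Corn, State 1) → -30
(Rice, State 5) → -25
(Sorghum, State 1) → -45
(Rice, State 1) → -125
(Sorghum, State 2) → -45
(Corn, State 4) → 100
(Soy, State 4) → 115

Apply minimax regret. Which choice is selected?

Corn

Column bests: State 1=-10, State 2=205, State 3=225, State 4=175, State 5=45.
Rice regrets: 115, 300, 150, 175, 70 → max 300
Soy regrets: 0, 205, 335, 60, 180 → max 335
Sorghum regrets: 35, 250, 0, 0, 190 → max 250
Corn regrets: 20, 0, 55, 75, 0 → max 75
Smallest max regret = 75 → Corn.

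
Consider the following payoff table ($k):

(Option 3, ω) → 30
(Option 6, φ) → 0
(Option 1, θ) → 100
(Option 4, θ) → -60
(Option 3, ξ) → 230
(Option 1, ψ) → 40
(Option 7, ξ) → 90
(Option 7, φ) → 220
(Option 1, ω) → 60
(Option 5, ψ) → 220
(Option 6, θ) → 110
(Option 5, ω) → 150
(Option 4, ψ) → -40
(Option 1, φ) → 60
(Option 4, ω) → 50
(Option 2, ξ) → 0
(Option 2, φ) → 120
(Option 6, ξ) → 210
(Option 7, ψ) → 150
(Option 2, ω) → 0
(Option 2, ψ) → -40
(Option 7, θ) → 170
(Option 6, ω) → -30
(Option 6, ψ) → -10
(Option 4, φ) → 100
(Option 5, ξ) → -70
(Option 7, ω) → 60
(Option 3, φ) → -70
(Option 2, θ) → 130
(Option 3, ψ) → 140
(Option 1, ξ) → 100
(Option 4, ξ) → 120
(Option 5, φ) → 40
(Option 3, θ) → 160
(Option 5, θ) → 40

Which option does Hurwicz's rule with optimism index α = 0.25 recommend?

Option 7

Option 1: 0.25·100 + 0.75·40 = 55
Option 2: 0.25·130 + 0.75·(-40) = 2.5
Option 3: 0.25·230 + 0.75·(-70) = 5
Option 4: 0.25·120 + 0.75·(-60) = -15
Option 5: 0.25·220 + 0.75·(-70) = 2.5
Option 6: 0.25·210 + 0.75·(-30) = 30
Option 7: 0.25·220 + 0.75·60 = 100
Highest Hurwicz score = 100 → Option 7.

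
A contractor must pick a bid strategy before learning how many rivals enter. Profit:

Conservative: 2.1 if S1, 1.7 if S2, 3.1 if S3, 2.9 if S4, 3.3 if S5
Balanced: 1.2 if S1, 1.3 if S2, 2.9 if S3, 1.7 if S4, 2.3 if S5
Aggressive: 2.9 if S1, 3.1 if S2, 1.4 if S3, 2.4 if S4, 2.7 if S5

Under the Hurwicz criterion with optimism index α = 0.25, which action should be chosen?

Conservative: 0.25·3.3 + 0.75·1.7 = 2.1
Balanced: 0.25·2.9 + 0.75·1.2 = 1.625
Aggressive: 0.25·3.1 + 0.75·1.4 = 1.825
Highest Hurwicz score = 2.1 → Conservative.

Conservative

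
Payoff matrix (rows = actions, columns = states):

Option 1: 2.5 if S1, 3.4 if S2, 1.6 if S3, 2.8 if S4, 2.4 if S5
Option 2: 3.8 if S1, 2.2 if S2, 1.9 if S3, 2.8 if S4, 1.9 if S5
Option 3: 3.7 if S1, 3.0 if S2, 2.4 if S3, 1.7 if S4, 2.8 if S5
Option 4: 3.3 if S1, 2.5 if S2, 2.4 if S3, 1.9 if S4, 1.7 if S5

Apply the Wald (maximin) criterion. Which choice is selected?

Option 2

Row minima: Option 1=1.6, Option 2=1.9, Option 3=1.7, Option 4=1.7
Best worst-case = 1.9 → Option 2.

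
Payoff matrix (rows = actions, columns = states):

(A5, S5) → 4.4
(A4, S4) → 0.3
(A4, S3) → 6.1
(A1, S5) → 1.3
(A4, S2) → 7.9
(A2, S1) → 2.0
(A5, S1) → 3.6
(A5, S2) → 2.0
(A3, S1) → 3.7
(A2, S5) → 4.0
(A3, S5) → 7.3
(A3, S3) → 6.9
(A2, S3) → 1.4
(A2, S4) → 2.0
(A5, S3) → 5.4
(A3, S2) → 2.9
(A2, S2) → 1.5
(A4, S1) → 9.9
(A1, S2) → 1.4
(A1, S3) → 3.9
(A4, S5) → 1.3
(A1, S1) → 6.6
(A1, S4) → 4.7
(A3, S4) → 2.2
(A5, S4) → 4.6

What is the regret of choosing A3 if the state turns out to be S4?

Best payoff under S4 is 4.7.
Regret = 4.7 − 2.2 = 2.5.

2.5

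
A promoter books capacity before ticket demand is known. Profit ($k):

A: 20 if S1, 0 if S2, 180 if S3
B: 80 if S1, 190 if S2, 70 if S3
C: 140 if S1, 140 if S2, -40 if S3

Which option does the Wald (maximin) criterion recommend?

Row minima: A=0, B=70, C=-40
Best worst-case = 70 → B.

B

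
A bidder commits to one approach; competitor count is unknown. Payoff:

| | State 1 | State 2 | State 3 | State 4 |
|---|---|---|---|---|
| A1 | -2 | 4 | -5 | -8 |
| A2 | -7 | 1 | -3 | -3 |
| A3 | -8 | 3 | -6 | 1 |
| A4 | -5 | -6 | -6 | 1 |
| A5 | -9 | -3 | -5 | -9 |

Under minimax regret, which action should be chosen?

Column bests: State 1=-2, State 2=4, State 3=-3, State 4=1.
A1 regrets: 0, 0, 2, 9 → max 9
A2 regrets: 5, 3, 0, 4 → max 5
A3 regrets: 6, 1, 3, 0 → max 6
A4 regrets: 3, 10, 3, 0 → max 10
A5 regrets: 7, 7, 2, 10 → max 10
Smallest max regret = 5 → A2.

A2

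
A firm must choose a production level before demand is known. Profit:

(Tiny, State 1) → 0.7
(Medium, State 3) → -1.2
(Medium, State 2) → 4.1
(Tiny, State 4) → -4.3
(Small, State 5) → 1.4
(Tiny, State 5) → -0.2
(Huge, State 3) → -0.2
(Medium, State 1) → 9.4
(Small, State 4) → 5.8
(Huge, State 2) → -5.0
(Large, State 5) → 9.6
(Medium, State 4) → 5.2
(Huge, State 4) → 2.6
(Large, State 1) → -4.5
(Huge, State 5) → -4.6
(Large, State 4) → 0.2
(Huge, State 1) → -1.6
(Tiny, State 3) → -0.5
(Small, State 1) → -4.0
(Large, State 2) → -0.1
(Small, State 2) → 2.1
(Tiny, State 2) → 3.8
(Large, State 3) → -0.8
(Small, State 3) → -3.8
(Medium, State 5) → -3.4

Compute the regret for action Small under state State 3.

Best payoff under State 3 is -0.2.
Regret = -0.2 − (-3.8) = 3.6.

3.6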